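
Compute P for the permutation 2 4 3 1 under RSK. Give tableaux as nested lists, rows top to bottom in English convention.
P = [[1, 3], [2], [4]]

Insert 2: appended to row 1. P = [[2]].
Insert 4: appended to row 1. P = [[2, 4]].
Insert 3: 3 bumps 4 from row 1; 4 starts row 2. P = [[2, 3], [4]].
Insert 1: 1 bumps 2 from row 1; 2 bumps 4 from row 2; 4 starts row 3. P = [[1, 3], [2], [4]].

So P = [[1, 3], [2], [4]].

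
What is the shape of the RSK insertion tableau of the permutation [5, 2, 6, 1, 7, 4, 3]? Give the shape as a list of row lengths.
Row-insert each entry into an empty tableau.

After inserting 5: P = [[5]].
After inserting 2: P = [[2], [5]].
After inserting 6: P = [[2, 6], [5]].
After inserting 1: P = [[1, 6], [2], [5]].
After inserting 7: P = [[1, 6, 7], [2], [5]].
After inserting 4: P = [[1, 4, 7], [2, 6], [5]].
After inserting 3: P = [[1, 3, 7], [2, 4], [5, 6]].

The final insertion tableau P = [[1, 3, 7], [2, 4], [5, 6]] has shape [3, 2, 2].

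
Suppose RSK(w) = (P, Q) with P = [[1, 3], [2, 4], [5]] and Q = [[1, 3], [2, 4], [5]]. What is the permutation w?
2 1 5 4 3

Reverse the RSK construction: for i from n down to 1, find the cell of Q containing i, remove the entry at that cell from P, and reverse-bump it up through P; the value ejected from row 1 is w(i).

Step i=5: Q has 5 at row 3, column 1; remove 5 from row 3 of P and reverse-bump: 5 enters row 2 and ejects 4; 4 enters row 1 and ejects 3. So w(5) = 3. P is now [[1, 4], [2, 5]].
Step i=4: Q has 4 at row 2, column 2; remove 5 from row 2 of P and reverse-bump: 5 enters row 1 and ejects 4. So w(4) = 4. P is now [[1, 5], [2]].
Step i=3: Q has 3 at row 1, column 2; remove that cell from P, ejecting 5. So w(3) = 5. P is now [[1], [2]].
Step i=2: Q has 2 at row 2, column 1; remove 2 from row 2 of P and reverse-bump: 2 enters row 1 and ejects 1. So w(2) = 1. P is now [[2]].
Step i=1: Q has 1 at row 1, column 1; remove that cell from P, ejecting 2. So w(1) = 2. P is now [].

So w = 2 1 5 4 3.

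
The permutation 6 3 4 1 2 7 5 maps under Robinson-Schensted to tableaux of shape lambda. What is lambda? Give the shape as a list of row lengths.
[3, 3, 1]

Row-insert each entry into an empty tableau.

After inserting 6: P = [[6]].
After inserting 3: P = [[3], [6]].
After inserting 4: P = [[3, 4], [6]].
After inserting 1: P = [[1, 4], [3], [6]].
After inserting 2: P = [[1, 2], [3, 4], [6]].
After inserting 7: P = [[1, 2, 7], [3, 4], [6]].
After inserting 5: P = [[1, 2, 5], [3, 4, 7], [6]].

The final insertion tableau P = [[1, 2, 5], [3, 4, 7], [6]] has shape [3, 3, 1].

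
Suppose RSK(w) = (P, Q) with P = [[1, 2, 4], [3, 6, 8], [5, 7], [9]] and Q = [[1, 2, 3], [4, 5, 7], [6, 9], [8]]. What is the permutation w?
5 7 9 1 8 3 6 2 4

Reverse the RSK construction: for i from n down to 1, find the cell of Q containing i, remove the entry at that cell from P, and reverse-bump it up through P; the value ejected from row 1 is w(i).

Step i=9: Q has 9 at row 3, column 2; remove 7 from row 3 of P and reverse-bump: 7 enters row 2 and ejects 6; 6 enters row 1 and ejects 4. So w(9) = 4. P is now [[1, 2, 6], [3, 7, 8], [5], [9]].
Step i=8: Q has 8 at row 4, column 1; remove 9 from row 4 of P and reverse-bump: 9 enters row 3 and ejects 5; 5 enters row 2 and ejects 3; 3 enters row 1 and ejects 2. So w(8) = 2. P is now [[1, 3, 6], [5, 7, 8], [9]].
Step i=7: Q has 7 at row 2, column 3; remove 8 from row 2 of P and reverse-bump: 8 enters row 1 and ejects 6. So w(7) = 6. P is now [[1, 3, 8], [5, 7], [9]].
Step i=6: Q has 6 at row 3, column 1; remove 9 from row 3 of P and reverse-bump: 9 enters row 2 and ejects 7; 7 enters row 1 and ejects 3. So w(6) = 3. P is now [[1, 7, 8], [5, 9]].
Step i=5: Q has 5 at row 2, column 2; remove 9 from row 2 of P and reverse-bump: 9 enters row 1 and ejects 8. So w(5) = 8. P is now [[1, 7, 9], [5]].
Step i=4: Q has 4 at row 2, column 1; remove 5 from row 2 of P and reverse-bump: 5 enters row 1 and ejects 1. So w(4) = 1. P is now [[5, 7, 9]].
Step i=3: Q has 3 at row 1, column 3; remove that cell from P, ejecting 9. So w(3) = 9. P is now [[5, 7]].
Step i=2: Q has 2 at row 1, column 2; remove that cell from P, ejecting 7. So w(2) = 7. P is now [[5]].
Step i=1: Q has 1 at row 1, column 1; remove that cell from P, ejecting 5. So w(1) = 5. P is now [].

So w = 5 7 9 1 8 3 6 2 4.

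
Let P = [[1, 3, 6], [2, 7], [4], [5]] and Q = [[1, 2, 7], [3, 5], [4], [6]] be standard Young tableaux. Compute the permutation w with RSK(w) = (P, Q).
5 7 4 2 3 1 6

Reverse the RSK construction: for i from n down to 1, find the cell of Q containing i, remove the entry at that cell from P, and reverse-bump it up through P; the value ejected from row 1 is w(i).

Step i=7: Q has 7 at row 1, column 3; remove that cell from P, ejecting 6. So w(7) = 6. P is now [[1, 3], [2, 7], [4], [5]].
Step i=6: Q has 6 at row 4, column 1; remove 5 from row 4 of P and reverse-bump: 5 enters row 3 and ejects 4; 4 enters row 2 and ejects 2; 2 enters row 1 and ejects 1. So w(6) = 1. P is now [[2, 3], [4, 7], [5]].
Step i=5: Q has 5 at row 2, column 2; remove 7 from row 2 of P and reverse-bump: 7 enters row 1 and ejects 3. So w(5) = 3. P is now [[2, 7], [4], [5]].
Step i=4: Q has 4 at row 3, column 1; remove 5 from row 3 of P and reverse-bump: 5 enters row 2 and ejects 4; 4 enters row 1 and ejects 2. So w(4) = 2. P is now [[4, 7], [5]].
Step i=3: Q has 3 at row 2, column 1; remove 5 from row 2 of P and reverse-bump: 5 enters row 1 and ejects 4. So w(3) = 4. P is now [[5, 7]].
Step i=2: Q has 2 at row 1, column 2; remove that cell from P, ejecting 7. So w(2) = 7. P is now [[5]].
Step i=1: Q has 1 at row 1, column 1; remove that cell from P, ejecting 5. So w(1) = 5. P is now [].

So w = 5 7 4 2 3 1 6.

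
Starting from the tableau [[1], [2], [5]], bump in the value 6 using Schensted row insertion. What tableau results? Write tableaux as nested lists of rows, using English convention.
6 is larger than every entry of row 1, so it is appended to row 1. The new tableau is [[1, 6], [2], [5]].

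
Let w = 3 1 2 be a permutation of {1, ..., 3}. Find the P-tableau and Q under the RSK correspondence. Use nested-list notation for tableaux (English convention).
P = [[1, 2], [3]], Q = [[1, 3], [2]]

Insert each entry of the permutation into P by Schensted row insertion, recording in Q the position of each new cell.

After inserting 3: P = [[3]].
After inserting 1: P = [[1], [3]].
After inserting 2: P = [[1, 2], [3]].

So P = [[1, 2], [3]], Q = [[1, 3], [2]].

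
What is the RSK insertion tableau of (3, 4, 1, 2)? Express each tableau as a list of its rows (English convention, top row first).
P = [[1, 2], [3, 4]]

Insert 3: appended to row 1. P = [[3]].
Insert 4: appended to row 1. P = [[3, 4]].
Insert 1: 1 bumps 3 from row 1; 3 starts row 2. P = [[1, 4], [3]].
Insert 2: 2 bumps 4 from row 1; 4 appends to row 2. P = [[1, 2], [3, 4]].

So P = [[1, 2], [3, 4]].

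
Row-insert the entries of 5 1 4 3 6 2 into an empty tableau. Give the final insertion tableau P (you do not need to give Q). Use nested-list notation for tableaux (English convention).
P = [[1, 2, 6], [3], [4], [5]]

Insert 5: appended to row 1. P = [[5]].
Insert 1: 1 bumps 5 from row 1; 5 starts row 2. P = [[1], [5]].
Insert 4: appended to row 1. P = [[1, 4], [5]].
Insert 3: 3 bumps 4 from row 1; 4 bumps 5 from row 2; 5 starts row 3. P = [[1, 3], [4], [5]].
Insert 6: appended to row 1. P = [[1, 3, 6], [4], [5]].
Insert 2: 2 bumps 3 from row 1; 3 bumps 4 from row 2; 4 bumps 5 from row 3; 5 starts row 4. P = [[1, 2, 6], [3], [4], [5]].

So P = [[1, 2, 6], [3], [4], [5]].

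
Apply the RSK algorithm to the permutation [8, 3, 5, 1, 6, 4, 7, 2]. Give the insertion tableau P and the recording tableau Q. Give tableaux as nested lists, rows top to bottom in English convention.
Insert each entry of the permutation into P by Schensted row insertion, recording in Q the position of each new cell.

Insert 8: appended to row 1. P = [[8]], Q = [[1]].
Insert 3: 3 bumps 8 from row 1; 8 starts row 2. P = [[3], [8]], Q = [[1], [2]].
Insert 5: appended to row 1. P = [[3, 5], [8]], Q = [[1, 3], [2]].
Insert 1: 1 bumps 3 from row 1; 3 bumps 8 from row 2; 8 starts row 3. P = [[1, 5], [3], [8]], Q = [[1, 3], [2], [4]].
Insert 6: appended to row 1. P = [[1, 5, 6], [3], [8]], Q = [[1, 3, 5], [2], [4]].
Insert 4: 4 bumps 5 from row 1; 5 appends to row 2. P = [[1, 4, 6], [3, 5], [8]], Q = [[1, 3, 5], [2, 6], [4]].
Insert 7: appended to row 1. P = [[1, 4, 6, 7], [3, 5], [8]], Q = [[1, 3, 5, 7], [2, 6], [4]].
Insert 2: 2 bumps 4 from row 1; 4 bumps 5 from row 2; 5 bumps 8 from row 3; 8 starts row 4. P = [[1, 2, 6, 7], [3, 4], [5], [8]], Q = [[1, 3, 5, 7], [2, 6], [4], [8]].

So P = [[1, 2, 6, 7], [3, 4], [5], [8]], Q = [[1, 3, 5, 7], [2, 6], [4], [8]].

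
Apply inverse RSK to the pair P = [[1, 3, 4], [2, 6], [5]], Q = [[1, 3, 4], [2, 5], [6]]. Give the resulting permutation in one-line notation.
Reverse the RSK construction: for i from n down to 1, find the cell of Q containing i, remove the entry at that cell from P, and reverse-bump it up through P; the value ejected from row 1 is w(i).

Step i=6: Q has 6 at row 3, column 1; remove 5 from row 3 of P and reverse-bump: 5 enters row 2 and ejects 2; 2 enters row 1 and ejects 1. So w(6) = 1. P is now [[2, 3, 4], [5, 6]].
Step i=5: Q has 5 at row 2, column 2; remove 6 from row 2 of P and reverse-bump: 6 enters row 1 and ejects 4. So w(5) = 4. P is now [[2, 3, 6], [5]].
Step i=4: Q has 4 at row 1, column 3; remove that cell from P, ejecting 6. So w(4) = 6. P is now [[2, 3], [5]].
Step i=3: Q has 3 at row 1, column 2; remove that cell from P, ejecting 3. So w(3) = 3. P is now [[2], [5]].
Step i=2: Q has 2 at row 2, column 1; remove 5 from row 2 of P and reverse-bump: 5 enters row 1 and ejects 2. So w(2) = 2. P is now [[5]].
Step i=1: Q has 1 at row 1, column 1; remove that cell from P, ejecting 5. So w(1) = 5. P is now [].

So w = 5 2 3 6 4 1.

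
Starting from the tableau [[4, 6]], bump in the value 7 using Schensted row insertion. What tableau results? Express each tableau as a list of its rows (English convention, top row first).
7 is larger than every entry of row 1, so it is appended to row 1. The new tableau is [[4, 6, 7]].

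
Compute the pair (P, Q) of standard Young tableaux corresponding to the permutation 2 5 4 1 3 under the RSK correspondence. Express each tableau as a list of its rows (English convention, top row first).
Insert each entry of the permutation into P by Schensted row insertion, recording in Q the position of each new cell.

Insert 2: appended to row 1. P = [[2]].
Insert 5: appended to row 1. P = [[2, 5]].
Insert 4: 4 bumps 5 from row 1; 5 starts row 2. P = [[2, 4], [5]].
Insert 1: 1 bumps 2 from row 1; 2 bumps 5 from row 2; 5 starts row 3. P = [[1, 4], [2], [5]].
Insert 3: 3 bumps 4 from row 1; 4 appends to row 2. P = [[1, 3], [2, 4], [5]].

So P = [[1, 3], [2, 4], [5]], Q = [[1, 2], [3, 5], [4]].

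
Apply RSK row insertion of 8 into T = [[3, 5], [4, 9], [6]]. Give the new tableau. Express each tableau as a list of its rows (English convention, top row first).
[[3, 5, 8], [4, 9], [6]]

8 is larger than every entry of row 1, so it is appended to row 1. The new tableau is [[3, 5, 8], [4, 9], [6]].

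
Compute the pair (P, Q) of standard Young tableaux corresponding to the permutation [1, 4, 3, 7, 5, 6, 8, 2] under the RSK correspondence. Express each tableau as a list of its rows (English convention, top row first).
P = [[1, 2, 5, 6, 8], [3, 7], [4]], Q = [[1, 2, 4, 6, 7], [3, 5], [8]]

Insert each entry of the permutation into P by Schensted row insertion, recording in Q the position of each new cell.

Insert 1: appended to row 1. P = [[1]], Q = [[1]].
Insert 4: appended to row 1. P = [[1, 4]], Q = [[1, 2]].
Insert 3: 3 bumps 4 from row 1; 4 starts row 2. P = [[1, 3], [4]], Q = [[1, 2], [3]].
Insert 7: appended to row 1. P = [[1, 3, 7], [4]], Q = [[1, 2, 4], [3]].
Insert 5: 5 bumps 7 from row 1; 7 appends to row 2. P = [[1, 3, 5], [4, 7]], Q = [[1, 2, 4], [3, 5]].
Insert 6: appended to row 1. P = [[1, 3, 5, 6], [4, 7]], Q = [[1, 2, 4, 6], [3, 5]].
Insert 8: appended to row 1. P = [[1, 3, 5, 6, 8], [4, 7]], Q = [[1, 2, 4, 6, 7], [3, 5]].
Insert 2: 2 bumps 3 from row 1; 3 bumps 4 from row 2; 4 starts row 3. P = [[1, 2, 5, 6, 8], [3, 7], [4]], Q = [[1, 2, 4, 6, 7], [3, 5], [8]].

So P = [[1, 2, 5, 6, 8], [3, 7], [4]], Q = [[1, 2, 4, 6, 7], [3, 5], [8]].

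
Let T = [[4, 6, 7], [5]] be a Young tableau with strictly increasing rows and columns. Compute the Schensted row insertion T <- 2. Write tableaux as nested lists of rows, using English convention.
In row 1, 2 replaces 4 (the leftmost entry greater than 2); 4 is bumped to row 2. In row 2, 4 replaces 5 (the leftmost entry greater than 4); 5 is bumped to row 3. 5 starts a new row 3. The new tableau is [[2, 6, 7], [4], [5]].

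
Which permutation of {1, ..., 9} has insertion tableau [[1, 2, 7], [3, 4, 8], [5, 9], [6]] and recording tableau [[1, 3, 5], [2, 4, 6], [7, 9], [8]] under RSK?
3 1 6 5 9 8 4 2 7

Reverse the RSK construction: for i from n down to 1, find the cell of Q containing i, remove the entry at that cell from P, and reverse-bump it up through P; the value ejected from row 1 is w(i).

Step i=9: Q has 9 at row 3, column 2; remove 9 from row 3 of P and reverse-bump: 9 enters row 2 and ejects 8; 8 enters row 1 and ejects 7. So w(9) = 7. P is now [[1, 2, 8], [3, 4, 9], [5], [6]].
Step i=8: Q has 8 at row 4, column 1; remove 6 from row 4 of P and reverse-bump: 6 enters row 3 and ejects 5; 5 enters row 2 and ejects 4; 4 enters row 1 and ejects 2. So w(8) = 2. P is now [[1, 4, 8], [3, 5, 9], [6]].
Step i=7: Q has 7 at row 3, column 1; remove 6 from row 3 of P and reverse-bump: 6 enters row 2 and ejects 5; 5 enters row 1 and ejects 4. So w(7) = 4. P is now [[1, 5, 8], [3, 6, 9]].
Step i=6: Q has 6 at row 2, column 3; remove 9 from row 2 of P and reverse-bump: 9 enters row 1 and ejects 8. So w(6) = 8. P is now [[1, 5, 9], [3, 6]].
Step i=5: Q has 5 at row 1, column 3; remove that cell from P, ejecting 9. So w(5) = 9. P is now [[1, 5], [3, 6]].
Step i=4: Q has 4 at row 2, column 2; remove 6 from row 2 of P and reverse-bump: 6 enters row 1 and ejects 5. So w(4) = 5. P is now [[1, 6], [3]].
Step i=3: Q has 3 at row 1, column 2; remove that cell from P, ejecting 6. So w(3) = 6. P is now [[1], [3]].
Step i=2: Q has 2 at row 2, column 1; remove 3 from row 2 of P and reverse-bump: 3 enters row 1 and ejects 1. So w(2) = 1. P is now [[3]].
Step i=1: Q has 1 at row 1, column 1; remove that cell from P, ejecting 3. So w(1) = 3. P is now [].

So w = 3 1 6 5 9 8 4 2 7.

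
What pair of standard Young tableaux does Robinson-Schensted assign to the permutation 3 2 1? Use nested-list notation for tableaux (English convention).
P = [[1], [2], [3]], Q = [[1], [2], [3]]

Insert each entry of the permutation into P by Schensted row insertion, recording in Q the position of each new cell.

Insert 3: appended to row 1. P = [[3]].
Insert 2: 2 bumps 3 from row 1; 3 starts row 2. P = [[2], [3]].
Insert 1: 1 bumps 2 from row 1; 2 bumps 3 from row 2; 3 starts row 3. P = [[1], [2], [3]].

So P = [[1], [2], [3]], Q = [[1], [2], [3]].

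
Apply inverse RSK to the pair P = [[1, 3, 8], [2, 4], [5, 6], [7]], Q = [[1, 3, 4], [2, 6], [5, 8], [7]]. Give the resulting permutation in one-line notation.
Reverse the RSK construction: for i from n down to 1, find the cell of Q containing i, remove the entry at that cell from P, and reverse-bump it up through P; the value ejected from row 1 is w(i).

Step i=8: Q has 8 at row 3, column 2; remove 6 from row 3 of P and reverse-bump: 6 enters row 2 and ejects 4; 4 enters row 1 and ejects 3. So w(8) = 3. P is now [[1, 4, 8], [2, 6], [5], [7]].
Step i=7: Q has 7 at row 4, column 1; remove 7 from row 4 of P and reverse-bump: 7 enters row 3 and ejects 5; 5 enters row 2 and ejects 2; 2 enters row 1 and ejects 1. So w(7) = 1. P is now [[2, 4, 8], [5, 6], [7]].
Step i=6: Q has 6 at row 2, column 2; remove 6 from row 2 of P and reverse-bump: 6 enters row 1 and ejects 4. So w(6) = 4. P is now [[2, 6, 8], [5], [7]].
Step i=5: Q has 5 at row 3, column 1; remove 7 from row 3 of P and reverse-bump: 7 enters row 2 and ejects 5; 5 enters row 1 and ejects 2. So w(5) = 2. P is now [[5, 6, 8], [7]].
Step i=4: Q has 4 at row 1, column 3; remove that cell from P, ejecting 8. So w(4) = 8. P is now [[5, 6], [7]].
Step i=3: Q has 3 at row 1, column 2; remove that cell from P, ejecting 6. So w(3) = 6. P is now [[5], [7]].
Step i=2: Q has 2 at row 2, column 1; remove 7 from row 2 of P and reverse-bump: 7 enters row 1 and ejects 5. So w(2) = 5. P is now [[7]].
Step i=1: Q has 1 at row 1, column 1; remove that cell from P, ejecting 7. So w(1) = 7. P is now [].

So w = 7 5 6 8 2 4 1 3.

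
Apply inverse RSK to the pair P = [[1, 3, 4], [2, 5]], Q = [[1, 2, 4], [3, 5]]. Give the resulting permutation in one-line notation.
2 3 1 5 4

Reverse the RSK construction: for i from n down to 1, find the cell of Q containing i, remove the entry at that cell from P, and reverse-bump it up through P; the value ejected from row 1 is w(i).

Step i=5: Q has 5 at row 2, column 2; remove 5 from row 2 of P and reverse-bump: 5 enters row 1 and ejects 4. So w(5) = 4. P is now [[1, 3, 5], [2]].
Step i=4: Q has 4 at row 1, column 3; remove that cell from P, ejecting 5. So w(4) = 5. P is now [[1, 3], [2]].
Step i=3: Q has 3 at row 2, column 1; remove 2 from row 2 of P and reverse-bump: 2 enters row 1 and ejects 1. So w(3) = 1. P is now [[2, 3]].
Step i=2: Q has 2 at row 1, column 2; remove that cell from P, ejecting 3. So w(2) = 3. P is now [[2]].
Step i=1: Q has 1 at row 1, column 1; remove that cell from P, ejecting 2. So w(1) = 2. P is now [].

So w = 2 3 1 5 4.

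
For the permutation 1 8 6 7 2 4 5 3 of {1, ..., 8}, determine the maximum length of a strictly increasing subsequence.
4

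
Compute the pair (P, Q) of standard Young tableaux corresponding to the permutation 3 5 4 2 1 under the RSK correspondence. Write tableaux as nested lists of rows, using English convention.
Insert each entry of the permutation into P by Schensted row insertion, recording in Q the position of each new cell.

After inserting 3: P = [[3]].
After inserting 5: P = [[3, 5]].
After inserting 4: P = [[3, 4], [5]].
After inserting 2: P = [[2, 4], [3], [5]].
After inserting 1: P = [[1, 4], [2], [3], [5]].

So P = [[1, 4], [2], [3], [5]], Q = [[1, 2], [3], [4], [5]].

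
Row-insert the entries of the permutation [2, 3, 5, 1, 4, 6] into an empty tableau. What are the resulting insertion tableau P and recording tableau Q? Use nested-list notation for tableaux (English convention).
P = [[1, 3, 4, 6], [2, 5]], Q = [[1, 2, 3, 6], [4, 5]]

Insert each entry of the permutation into P by Schensted row insertion, recording in Q the position of each new cell.

After inserting 2: P = [[2]].
After inserting 3: P = [[2, 3]].
After inserting 5: P = [[2, 3, 5]].
After inserting 1: P = [[1, 3, 5], [2]].
After inserting 4: P = [[1, 3, 4], [2, 5]].
After inserting 6: P = [[1, 3, 4, 6], [2, 5]].

So P = [[1, 3, 4, 6], [2, 5]], Q = [[1, 2, 3, 6], [4, 5]].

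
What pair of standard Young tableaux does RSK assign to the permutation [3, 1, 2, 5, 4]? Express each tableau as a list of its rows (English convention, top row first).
P = [[1, 2, 4], [3, 5]], Q = [[1, 3, 4], [2, 5]]

Insert each entry of the permutation into P by Schensted row insertion, recording in Q the position of each new cell.

Insert 3: appended to row 1. P = [[3]].
Insert 1: 1 bumps 3 from row 1; 3 starts row 2. P = [[1], [3]].
Insert 2: appended to row 1. P = [[1, 2], [3]].
Insert 5: appended to row 1. P = [[1, 2, 5], [3]].
Insert 4: 4 bumps 5 from row 1; 5 appends to row 2. P = [[1, 2, 4], [3, 5]].

So P = [[1, 2, 4], [3, 5]], Q = [[1, 3, 4], [2, 5]].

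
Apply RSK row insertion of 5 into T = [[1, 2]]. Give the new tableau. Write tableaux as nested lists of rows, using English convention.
[[1, 2, 5]]

5 is larger than every entry of row 1, so it is appended to row 1. The new tableau is [[1, 2, 5]].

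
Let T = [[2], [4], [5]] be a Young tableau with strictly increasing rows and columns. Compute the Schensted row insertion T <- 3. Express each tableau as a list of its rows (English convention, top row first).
[[2, 3], [4], [5]]

3 is larger than every entry of row 1, so it is appended to row 1. The new tableau is [[2, 3], [4], [5]].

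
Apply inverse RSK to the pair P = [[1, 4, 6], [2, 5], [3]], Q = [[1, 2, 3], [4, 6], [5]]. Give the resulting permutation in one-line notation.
Reverse the RSK construction: for i from n down to 1, find the cell of Q containing i, remove the entry at that cell from P, and reverse-bump it up through P; the value ejected from row 1 is w(i).

Step i=6: Q has 6 at row 2, column 2; remove 5 from row 2 of P and reverse-bump: 5 enters row 1 and ejects 4. So w(6) = 4. P is now [[1, 5, 6], [2], [3]].
Step i=5: Q has 5 at row 3, column 1; remove 3 from row 3 of P and reverse-bump: 3 enters row 2 and ejects 2; 2 enters row 1 and ejects 1. So w(5) = 1. P is now [[2, 5, 6], [3]].
Step i=4: Q has 4 at row 2, column 1; remove 3 from row 2 of P and reverse-bump: 3 enters row 1 and ejects 2. So w(4) = 2. P is now [[3, 5, 6]].
Step i=3: Q has 3 at row 1, column 3; remove that cell from P, ejecting 6. So w(3) = 6. P is now [[3, 5]].
Step i=2: Q has 2 at row 1, column 2; remove that cell from P, ejecting 5. So w(2) = 5. P is now [[3]].
Step i=1: Q has 1 at row 1, column 1; remove that cell from P, ejecting 3. So w(1) = 3. P is now [].

So w = 3 5 6 2 1 4.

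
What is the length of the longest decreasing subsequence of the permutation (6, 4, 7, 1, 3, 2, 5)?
4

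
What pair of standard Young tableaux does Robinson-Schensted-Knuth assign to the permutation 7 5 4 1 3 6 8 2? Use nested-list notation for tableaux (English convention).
P = [[1, 2, 6, 8], [3], [4], [5], [7]], Q = [[1, 5, 6, 7], [2], [3], [4], [8]]

Insert each entry of the permutation into P by Schensted row insertion, recording in Q the position of each new cell.

Insert 7: appended to row 1. P = [[7]], Q = [[1]].
Insert 5: 5 bumps 7 from row 1; 7 starts row 2. P = [[5], [7]], Q = [[1], [2]].
Insert 4: 4 bumps 5 from row 1; 5 bumps 7 from row 2; 7 starts row 3. P = [[4], [5], [7]], Q = [[1], [2], [3]].
Insert 1: 1 bumps 4 from row 1; 4 bumps 5 from row 2; 5 bumps 7 from row 3; 7 starts row 4. P = [[1], [4], [5], [7]], Q = [[1], [2], [3], [4]].
Insert 3: appended to row 1. P = [[1, 3], [4], [5], [7]], Q = [[1, 5], [2], [3], [4]].
Insert 6: appended to row 1. P = [[1, 3, 6], [4], [5], [7]], Q = [[1, 5, 6], [2], [3], [4]].
Insert 8: appended to row 1. P = [[1, 3, 6, 8], [4], [5], [7]], Q = [[1, 5, 6, 7], [2], [3], [4]].
Insert 2: 2 bumps 3 from row 1; 3 bumps 4 from row 2; 4 bumps 5 from row 3; 5 bumps 7 from row 4; 7 starts row 5. P = [[1, 2, 6, 8], [3], [4], [5], [7]], Q = [[1, 5, 6, 7], [2], [3], [4], [8]].

So P = [[1, 2, 6, 8], [3], [4], [5], [7]], Q = [[1, 5, 6, 7], [2], [3], [4], [8]].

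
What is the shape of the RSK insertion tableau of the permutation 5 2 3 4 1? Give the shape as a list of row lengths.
[3, 1, 1]

Row-insert each entry into an empty tableau.

After inserting 5: P = [[5]].
After inserting 2: P = [[2], [5]].
After inserting 3: P = [[2, 3], [5]].
After inserting 4: P = [[2, 3, 4], [5]].
After inserting 1: P = [[1, 3, 4], [2], [5]].

The final insertion tableau P = [[1, 3, 4], [2], [5]] has shape [3, 1, 1].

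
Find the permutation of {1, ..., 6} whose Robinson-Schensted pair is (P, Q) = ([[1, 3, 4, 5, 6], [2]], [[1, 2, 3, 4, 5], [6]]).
2 3 4 5 6 1

Reverse the RSK construction: for i from n down to 1, find the cell of Q containing i, remove the entry at that cell from P, and reverse-bump it up through P; the value ejected from row 1 is w(i).

Step i=6: Q has 6 at row 2, column 1; remove 2 from row 2 of P and reverse-bump: 2 enters row 1 and ejects 1. So w(6) = 1. P is now [[2, 3, 4, 5, 6]].
Step i=5: Q has 5 at row 1, column 5; remove that cell from P, ejecting 6. So w(5) = 6. P is now [[2, 3, 4, 5]].
Step i=4: Q has 4 at row 1, column 4; remove that cell from P, ejecting 5. So w(4) = 5. P is now [[2, 3, 4]].
Step i=3: Q has 3 at row 1, column 3; remove that cell from P, ejecting 4. So w(3) = 4. P is now [[2, 3]].
Step i=2: Q has 2 at row 1, column 2; remove that cell from P, ejecting 3. So w(2) = 3. P is now [[2]].
Step i=1: Q has 1 at row 1, column 1; remove that cell from P, ejecting 2. So w(1) = 2. P is now [].

So w = 2 3 4 5 6 1.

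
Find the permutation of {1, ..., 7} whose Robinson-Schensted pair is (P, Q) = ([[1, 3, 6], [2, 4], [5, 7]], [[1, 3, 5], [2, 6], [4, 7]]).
5 2 4 1 7 6 3

Reverse the RSK construction: for i from n down to 1, find the cell of Q containing i, remove the entry at that cell from P, and reverse-bump it up through P; the value ejected from row 1 is w(i).

Step i=7: Q has 7 at row 3, column 2; remove 7 from row 3 of P and reverse-bump: 7 enters row 2 and ejects 4; 4 enters row 1 and ejects 3. So w(7) = 3. P is now [[1, 4, 6], [2, 7], [5]].
Step i=6: Q has 6 at row 2, column 2; remove 7 from row 2 of P and reverse-bump: 7 enters row 1 and ejects 6. So w(6) = 6. P is now [[1, 4, 7], [2], [5]].
Step i=5: Q has 5 at row 1, column 3; remove that cell from P, ejecting 7. So w(5) = 7. P is now [[1, 4], [2], [5]].
Step i=4: Q has 4 at row 3, column 1; remove 5 from row 3 of P and reverse-bump: 5 enters row 2 and ejects 2; 2 enters row 1 and ejects 1. So w(4) = 1. P is now [[2, 4], [5]].
Step i=3: Q has 3 at row 1, column 2; remove that cell from P, ejecting 4. So w(3) = 4. P is now [[2], [5]].
Step i=2: Q has 2 at row 2, column 1; remove 5 from row 2 of P and reverse-bump: 5 enters row 1 and ejects 2. So w(2) = 2. P is now [[5]].
Step i=1: Q has 1 at row 1, column 1; remove that cell from P, ejecting 5. So w(1) = 5. P is now [].

So w = 5 2 4 1 7 6 3.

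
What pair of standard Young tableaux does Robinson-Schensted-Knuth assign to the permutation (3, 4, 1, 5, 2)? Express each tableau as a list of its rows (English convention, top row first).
Insert each entry of the permutation into P by Schensted row insertion, recording in Q the position of each new cell.

Insert 3: appended to row 1. P = [[3]], Q = [[1]].
Insert 4: appended to row 1. P = [[3, 4]], Q = [[1, 2]].
Insert 1: 1 bumps 3 from row 1; 3 starts row 2. P = [[1, 4], [3]], Q = [[1, 2], [3]].
Insert 5: appended to row 1. P = [[1, 4, 5], [3]], Q = [[1, 2, 4], [3]].
Insert 2: 2 bumps 4 from row 1; 4 appends to row 2. P = [[1, 2, 5], [3, 4]], Q = [[1, 2, 4], [3, 5]].

So P = [[1, 2, 5], [3, 4]], Q = [[1, 2, 4], [3, 5]].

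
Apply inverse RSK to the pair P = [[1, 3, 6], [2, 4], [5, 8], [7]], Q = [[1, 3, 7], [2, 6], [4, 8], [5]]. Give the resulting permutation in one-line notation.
Reverse the RSK construction: for i from n down to 1, find the cell of Q containing i, remove the entry at that cell from P, and reverse-bump it up through P; the value ejected from row 1 is w(i).

Step i=8: Q has 8 at row 3, column 2; remove 8 from row 3 of P and reverse-bump: 8 enters row 2 and ejects 4; 4 enters row 1 and ejects 3. So w(8) = 3. P is now [[1, 4, 6], [2, 8], [5], [7]].
Step i=7: Q has 7 at row 1, column 3; remove that cell from P, ejecting 6. So w(7) = 6. P is now [[1, 4], [2, 8], [5], [7]].
Step i=6: Q has 6 at row 2, column 2; remove 8 from row 2 of P and reverse-bump: 8 enters row 1 and ejects 4. So w(6) = 4. P is now [[1, 8], [2], [5], [7]].
Step i=5: Q has 5 at row 4, column 1; remove 7 from row 4 of P and reverse-bump: 7 enters row 3 and ejects 5; 5 enters row 2 and ejects 2; 2 enters row 1 and ejects 1. So w(5) = 1. P is now [[2, 8], [5], [7]].
Step i=4: Q has 4 at row 3, column 1; remove 7 from row 3 of P and reverse-bump: 7 enters row 2 and ejects 5; 5 enters row 1 and ejects 2. So w(4) = 2. P is now [[5, 8], [7]].
Step i=3: Q has 3 at row 1, column 2; remove that cell from P, ejecting 8. So w(3) = 8. P is now [[5], [7]].
Step i=2: Q has 2 at row 2, column 1; remove 7 from row 2 of P and reverse-bump: 7 enters row 1 and ejects 5. So w(2) = 5. P is now [[7]].
Step i=1: Q has 1 at row 1, column 1; remove that cell from P, ejecting 7. So w(1) = 7. P is now [].

So w = 7 5 8 2 1 4 6 3.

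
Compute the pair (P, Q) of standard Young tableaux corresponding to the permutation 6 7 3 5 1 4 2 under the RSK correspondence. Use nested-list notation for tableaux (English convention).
P = [[1, 2], [3, 4], [5, 7], [6]], Q = [[1, 2], [3, 4], [5, 6], [7]]

Insert each entry of the permutation into P by Schensted row insertion, recording in Q the position of each new cell.

Insert 6: appended to row 1. P = [[6]], Q = [[1]].
Insert 7: appended to row 1. P = [[6, 7]], Q = [[1, 2]].
Insert 3: 3 bumps 6 from row 1; 6 starts row 2. P = [[3, 7], [6]], Q = [[1, 2], [3]].
Insert 5: 5 bumps 7 from row 1; 7 appends to row 2. P = [[3, 5], [6, 7]], Q = [[1, 2], [3, 4]].
Insert 1: 1 bumps 3 from row 1; 3 bumps 6 from row 2; 6 starts row 3. P = [[1, 5], [3, 7], [6]], Q = [[1, 2], [3, 4], [5]].
Insert 4: 4 bumps 5 from row 1; 5 bumps 7 from row 2; 7 appends to row 3. P = [[1, 4], [3, 5], [6, 7]], Q = [[1, 2], [3, 4], [5, 6]].
Insert 2: 2 bumps 4 from row 1; 4 bumps 5 from row 2; 5 bumps 6 from row 3; 6 starts row 4. P = [[1, 2], [3, 4], [5, 7], [6]], Q = [[1, 2], [3, 4], [5, 6], [7]].

So P = [[1, 2], [3, 4], [5, 7], [6]], Q = [[1, 2], [3, 4], [5, 6], [7]].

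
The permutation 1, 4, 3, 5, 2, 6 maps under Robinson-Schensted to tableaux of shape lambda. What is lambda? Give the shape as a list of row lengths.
RSK row insertion gives P = [[1, 2, 5, 6], [3], [4]], which has shape [4, 1, 1].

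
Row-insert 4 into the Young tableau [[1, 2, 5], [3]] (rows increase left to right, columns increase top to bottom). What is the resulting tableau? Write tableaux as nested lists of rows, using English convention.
[[1, 2, 4], [3, 5]]

In row 1, 4 replaces 5 (the leftmost entry greater than 4); 5 is bumped to row 2. 5 is appended to row 2. The new tableau is [[1, 2, 4], [3, 5]].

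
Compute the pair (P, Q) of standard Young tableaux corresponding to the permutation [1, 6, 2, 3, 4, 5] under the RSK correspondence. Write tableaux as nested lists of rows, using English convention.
Insert each entry of the permutation into P by Schensted row insertion, recording in Q the position of each new cell.

Insert 1: appended to row 1. P = [[1]].
Insert 6: appended to row 1. P = [[1, 6]].
Insert 2: 2 bumps 6 from row 1; 6 starts row 2. P = [[1, 2], [6]].
Insert 3: appended to row 1. P = [[1, 2, 3], [6]].
Insert 4: appended to row 1. P = [[1, 2, 3, 4], [6]].
Insert 5: appended to row 1. P = [[1, 2, 3, 4, 5], [6]].

So P = [[1, 2, 3, 4, 5], [6]], Q = [[1, 2, 4, 5, 6], [3]].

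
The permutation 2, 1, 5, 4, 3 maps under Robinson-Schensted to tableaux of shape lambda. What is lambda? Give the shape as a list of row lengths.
[2, 2, 1]

RSK row insertion gives P = [[1, 3], [2, 4], [5]], which has shape [2, 2, 1].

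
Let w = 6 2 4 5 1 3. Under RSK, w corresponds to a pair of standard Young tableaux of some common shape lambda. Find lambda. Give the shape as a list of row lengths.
Row-insert each entry into an empty tableau.

After inserting 6: P = [[6]].
After inserting 2: P = [[2], [6]].
After inserting 4: P = [[2, 4], [6]].
After inserting 5: P = [[2, 4, 5], [6]].
After inserting 1: P = [[1, 4, 5], [2], [6]].
After inserting 3: P = [[1, 3, 5], [2, 4], [6]].

The final insertion tableau P = [[1, 3, 5], [2, 4], [6]] has shape [3, 2, 1].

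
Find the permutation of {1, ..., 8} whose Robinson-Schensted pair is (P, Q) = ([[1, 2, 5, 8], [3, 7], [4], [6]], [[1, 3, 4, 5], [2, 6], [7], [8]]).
Reverse the RSK construction: for i from n down to 1, find the cell of Q containing i, remove the entry at that cell from P, and reverse-bump it up through P; the value ejected from row 1 is w(i).

Step i=8: Q has 8 at row 4, column 1; remove 6 from row 4 of P and reverse-bump: 6 enters row 3 and ejects 4; 4 enters row 2 and ejects 3; 3 enters row 1 and ejects 2. So w(8) = 2. P is now [[1, 3, 5, 8], [4, 7], [6]].
Step i=7: Q has 7 at row 3, column 1; remove 6 from row 3 of P and reverse-bump: 6 enters row 2 and ejects 4; 4 enters row 1 and ejects 3. So w(7) = 3. P is now [[1, 4, 5, 8], [6, 7]].
Step i=6: Q has 6 at row 2, column 2; remove 7 from row 2 of P and reverse-bump: 7 enters row 1 and ejects 5. So w(6) = 5. P is now [[1, 4, 7, 8], [6]].
Step i=5: Q has 5 at row 1, column 4; remove that cell from P, ejecting 8. So w(5) = 8. P is now [[1, 4, 7], [6]].
Step i=4: Q has 4 at row 1, column 3; remove that cell from P, ejecting 7. So w(4) = 7. P is now [[1, 4], [6]].
Step i=3: Q has 3 at row 1, column 2; remove that cell from P, ejecting 4. So w(3) = 4. P is now [[1], [6]].
Step i=2: Q has 2 at row 2, column 1; remove 6 from row 2 of P and reverse-bump: 6 enters row 1 and ejects 1. So w(2) = 1. P is now [[6]].
Step i=1: Q has 1 at row 1, column 1; remove that cell from P, ejecting 6. So w(1) = 6. P is now [].

So w = 6 1 4 7 8 5 3 2.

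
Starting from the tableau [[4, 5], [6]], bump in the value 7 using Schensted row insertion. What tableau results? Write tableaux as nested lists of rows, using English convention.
7 is larger than every entry of row 1, so it is appended to row 1. The new tableau is [[4, 5, 7], [6]].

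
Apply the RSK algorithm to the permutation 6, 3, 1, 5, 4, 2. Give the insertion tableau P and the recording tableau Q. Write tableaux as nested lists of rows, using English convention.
Insert each entry of the permutation into P by Schensted row insertion, recording in Q the position of each new cell.

After inserting 6: P = [[6]].
After inserting 3: P = [[3], [6]].
After inserting 1: P = [[1], [3], [6]].
After inserting 5: P = [[1, 5], [3], [6]].
After inserting 4: P = [[1, 4], [3, 5], [6]].
After inserting 2: P = [[1, 2], [3, 4], [5], [6]].

So P = [[1, 2], [3, 4], [5], [6]], Q = [[1, 4], [2, 5], [3], [6]].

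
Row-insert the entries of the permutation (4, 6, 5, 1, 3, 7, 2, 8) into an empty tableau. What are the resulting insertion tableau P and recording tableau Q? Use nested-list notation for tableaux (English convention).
Insert each entry of the permutation into P by Schensted row insertion, recording in Q the position of each new cell.

Insert 4: appended to row 1. P = [[4]], Q = [[1]].
Insert 6: appended to row 1. P = [[4, 6]], Q = [[1, 2]].
Insert 5: 5 bumps 6 from row 1; 6 starts row 2. P = [[4, 5], [6]], Q = [[1, 2], [3]].
Insert 1: 1 bumps 4 from row 1; 4 bumps 6 from row 2; 6 starts row 3. P = [[1, 5], [4], [6]], Q = [[1, 2], [3], [4]].
Insert 3: 3 bumps 5 from row 1; 5 appends to row 2. P = [[1, 3], [4, 5], [6]], Q = [[1, 2], [3, 5], [4]].
Insert 7: appended to row 1. P = [[1, 3, 7], [4, 5], [6]], Q = [[1, 2, 6], [3, 5], [4]].
Insert 2: 2 bumps 3 from row 1; 3 bumps 4 from row 2; 4 bumps 6 from row 3; 6 starts row 4. P = [[1, 2, 7], [3, 5], [4], [6]], Q = [[1, 2, 6], [3, 5], [4], [7]].
Insert 8: appended to row 1. P = [[1, 2, 7, 8], [3, 5], [4], [6]], Q = [[1, 2, 6, 8], [3, 5], [4], [7]].

So P = [[1, 2, 7, 8], [3, 5], [4], [6]], Q = [[1, 2, 6, 8], [3, 5], [4], [7]].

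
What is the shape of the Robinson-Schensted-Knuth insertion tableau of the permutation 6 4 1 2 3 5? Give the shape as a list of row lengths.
[4, 1, 1]

Row-insert each entry into an empty tableau.

After inserting 6: P = [[6]].
After inserting 4: P = [[4], [6]].
After inserting 1: P = [[1], [4], [6]].
After inserting 2: P = [[1, 2], [4], [6]].
After inserting 3: P = [[1, 2, 3], [4], [6]].
After inserting 5: P = [[1, 2, 3, 5], [4], [6]].

The final insertion tableau P = [[1, 2, 3, 5], [4], [6]] has shape [4, 1, 1].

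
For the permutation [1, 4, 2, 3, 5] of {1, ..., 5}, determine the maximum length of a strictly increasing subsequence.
4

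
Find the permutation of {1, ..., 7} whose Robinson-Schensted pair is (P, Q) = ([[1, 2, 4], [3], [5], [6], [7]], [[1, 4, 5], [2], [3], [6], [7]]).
Reverse RSK: for i = n, n-1, ..., 1, locate i in Q, remove the corresponding corner cell from P, and reverse-bump its entry up through P; the value ejected from row 1 is w(i).

So w = 7 6 1 3 5 4 2.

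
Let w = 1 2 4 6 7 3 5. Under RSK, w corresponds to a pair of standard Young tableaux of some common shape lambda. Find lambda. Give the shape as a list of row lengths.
[5, 2]

Row-insert each entry into an empty tableau.

After inserting 1: P = [[1]].
After inserting 2: P = [[1, 2]].
After inserting 4: P = [[1, 2, 4]].
After inserting 6: P = [[1, 2, 4, 6]].
After inserting 7: P = [[1, 2, 4, 6, 7]].
After inserting 3: P = [[1, 2, 3, 6, 7], [4]].
After inserting 5: P = [[1, 2, 3, 5, 7], [4, 6]].

The final insertion tableau P = [[1, 2, 3, 5, 7], [4, 6]] has shape [5, 2].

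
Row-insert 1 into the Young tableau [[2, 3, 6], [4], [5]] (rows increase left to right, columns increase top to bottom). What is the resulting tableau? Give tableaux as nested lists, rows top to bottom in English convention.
In row 1, 1 replaces 2 (the leftmost entry greater than 1); 2 is bumped to row 2. In row 2, 2 replaces 4 (the leftmost entry greater than 2); 4 is bumped to row 3. In row 3, 4 replaces 5 (the leftmost entry greater than 4); 5 is bumped to row 4. 5 starts a new row 4. The new tableau is [[1, 3, 6], [2], [4], [5]].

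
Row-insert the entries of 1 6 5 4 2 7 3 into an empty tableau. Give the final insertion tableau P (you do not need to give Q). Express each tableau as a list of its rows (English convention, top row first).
P = [[1, 2, 3], [4, 7], [5], [6]]

Insert 1: appended to row 1. P = [[1]].
Insert 6: appended to row 1. P = [[1, 6]].
Insert 5: 5 bumps 6 from row 1; 6 starts row 2. P = [[1, 5], [6]].
Insert 4: 4 bumps 5 from row 1; 5 bumps 6 from row 2; 6 starts row 3. P = [[1, 4], [5], [6]].
Insert 2: 2 bumps 4 from row 1; 4 bumps 5 from row 2; 5 bumps 6 from row 3; 6 starts row 4. P = [[1, 2], [4], [5], [6]].
Insert 7: appended to row 1. P = [[1, 2, 7], [4], [5], [6]].
Insert 3: 3 bumps 7 from row 1; 7 appends to row 2. P = [[1, 2, 3], [4, 7], [5], [6]].

So P = [[1, 2, 3], [4, 7], [5], [6]].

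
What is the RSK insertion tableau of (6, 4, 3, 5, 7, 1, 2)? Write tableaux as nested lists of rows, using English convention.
P = [[1, 2, 7], [3, 5], [4], [6]]

After inserting 6: P = [[6]].
After inserting 4: P = [[4], [6]].
After inserting 3: P = [[3], [4], [6]].
After inserting 5: P = [[3, 5], [4], [6]].
After inserting 7: P = [[3, 5, 7], [4], [6]].
After inserting 1: P = [[1, 5, 7], [3], [4], [6]].
After inserting 2: P = [[1, 2, 7], [3, 5], [4], [6]].

So P = [[1, 2, 7], [3, 5], [4], [6]].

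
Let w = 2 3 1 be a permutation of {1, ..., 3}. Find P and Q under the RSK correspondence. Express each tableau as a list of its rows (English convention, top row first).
P = [[1, 3], [2]], Q = [[1, 2], [3]]

Insert each entry of the permutation into P by Schensted row insertion, recording in Q the position of each new cell.

Insert 2: appended to row 1. P = [[2]], Q = [[1]].
Insert 3: appended to row 1. P = [[2, 3]], Q = [[1, 2]].
Insert 1: 1 bumps 2 from row 1; 2 starts row 2. P = [[1, 3], [2]], Q = [[1, 2], [3]].

So P = [[1, 3], [2]], Q = [[1, 2], [3]].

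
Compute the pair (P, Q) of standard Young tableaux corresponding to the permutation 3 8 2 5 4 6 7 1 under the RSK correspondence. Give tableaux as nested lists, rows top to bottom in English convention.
Insert each entry of the permutation into P by Schensted row insertion, recording in Q the position of each new cell.

Insert 3: appended to row 1. P = [[3]], Q = [[1]].
Insert 8: appended to row 1. P = [[3, 8]], Q = [[1, 2]].
Insert 2: 2 bumps 3 from row 1; 3 starts row 2. P = [[2, 8], [3]], Q = [[1, 2], [3]].
Insert 5: 5 bumps 8 from row 1; 8 appends to row 2. P = [[2, 5], [3, 8]], Q = [[1, 2], [3, 4]].
Insert 4: 4 bumps 5 from row 1; 5 bumps 8 from row 2; 8 starts row 3. P = [[2, 4], [3, 5], [8]], Q = [[1, 2], [3, 4], [5]].
Insert 6: appended to row 1. P = [[2, 4, 6], [3, 5], [8]], Q = [[1, 2, 6], [3, 4], [5]].
Insert 7: appended to row 1. P = [[2, 4, 6, 7], [3, 5], [8]], Q = [[1, 2, 6, 7], [3, 4], [5]].
Insert 1: 1 bumps 2 from row 1; 2 bumps 3 from row 2; 3 bumps 8 from row 3; 8 starts row 4. P = [[1, 4, 6, 7], [2, 5], [3], [8]], Q = [[1, 2, 6, 7], [3, 4], [5], [8]].

So P = [[1, 4, 6, 7], [2, 5], [3], [8]], Q = [[1, 2, 6, 7], [3, 4], [5], [8]].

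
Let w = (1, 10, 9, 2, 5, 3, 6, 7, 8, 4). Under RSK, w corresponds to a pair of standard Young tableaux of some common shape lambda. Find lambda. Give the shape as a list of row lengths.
RSK row insertion gives P = [[1, 2, 3, 4, 7, 8], [5, 6], [9], [10]], which has shape [6, 2, 1, 1].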